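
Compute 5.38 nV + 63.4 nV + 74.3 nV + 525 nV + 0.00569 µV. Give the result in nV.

In nV:
  5.38 nV → 5.38
  63.4 nV → 63.4
  74.3 nV → 74.3
  525 nV → 525
  0.00569 µV = 0.00569e3 nV = 5.69
Sum: 5.38 + 63.4 + 74.3 + 525 + 5.69 = 673.77

673.77 nV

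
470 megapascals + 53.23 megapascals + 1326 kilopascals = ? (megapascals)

524.556 megapascals

In megapascals:
  470 megapascals → 470
  53.23 megapascals → 53.23
  1326 kilopascals = 1326e-3 megapascals = 1.326
Sum: 470 + 53.23 + 1.326 = 524.556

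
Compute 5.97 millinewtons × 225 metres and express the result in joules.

5.97 × 10⁻³ × 225 = 1343.25 × 10⁻³ J

1.34325 joules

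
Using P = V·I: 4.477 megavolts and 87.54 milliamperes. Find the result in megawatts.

4.477 × 10⁶ × 87.54 × 10⁻³ = 391.91658 × 10³ W

0.39191658 megawatts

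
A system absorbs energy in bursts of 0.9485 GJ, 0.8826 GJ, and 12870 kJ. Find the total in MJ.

In MJ:
  0.9485 GJ = 0.9485 × 10³ MJ = 948.5
  0.8826 GJ = 0.8826 × 10³ MJ = 882.6
  12870 kJ = 12870 × 10⁻³ MJ = 12.87
Sum: 948.5 + 882.6 + 12.87 = 1843.97

1843.97 MJ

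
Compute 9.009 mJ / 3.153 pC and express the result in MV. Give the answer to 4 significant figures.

2857 MV

(9.009e-3) / (3.153e-12) = 2.85728e9 V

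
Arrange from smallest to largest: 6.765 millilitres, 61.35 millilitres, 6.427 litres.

6.765 millilitres = 0.006765 litres
61.35 millilitres = 0.06135 litres
6.427 litres = 6.427 litres

6.765 millilitres < 61.35 millilitres < 6.427 litres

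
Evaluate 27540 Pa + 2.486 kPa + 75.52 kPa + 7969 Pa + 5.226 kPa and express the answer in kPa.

118.741 kPa

In kPa:
  27540 Pa = 27540 × 10^-3 kPa = 27.54
  2.486 kPa → 2.486
  75.52 kPa → 75.52
  7969 Pa = 7969 × 10^-3 kPa = 7.969
  5.226 kPa → 5.226
Sum: 27.54 + 2.486 + 75.52 + 7.969 + 5.226 = 118.741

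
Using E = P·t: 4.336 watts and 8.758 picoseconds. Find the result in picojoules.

37.974688 picojoules

4.336 × 8.758 × 10⁻¹² = 37.974688 × 10⁻¹² J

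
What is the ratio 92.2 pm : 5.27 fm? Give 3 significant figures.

(92.2 × 10⁻¹²) / (5.27 × 10⁻¹⁵) = 17.5 × 10³

17500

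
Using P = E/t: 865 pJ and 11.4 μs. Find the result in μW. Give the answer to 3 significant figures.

75.9 μW

(865 × 10^-12) / (11.4 × 10^-6) = 75.877 × 10^-6 W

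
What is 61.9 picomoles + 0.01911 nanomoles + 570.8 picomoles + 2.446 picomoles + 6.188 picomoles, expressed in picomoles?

660.444 picomoles

In picomoles:
  61.9 picomoles → 61.9
  0.01911 nanomoles = 0.01911 × 10^3 picomoles = 19.11
  570.8 picomoles → 570.8
  2.446 picomoles → 2.446
  6.188 picomoles → 6.188
Sum: 61.9 + 19.11 + 570.8 + 2.446 + 6.188 = 660.444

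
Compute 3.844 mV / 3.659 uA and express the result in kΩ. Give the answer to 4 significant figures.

(3.844e-3) / (3.659e-6) = 1.05056e3 Ω

1.051 kΩ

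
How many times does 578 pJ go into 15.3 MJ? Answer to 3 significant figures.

26500000000000000

(15.3 × 10⁶) / (578 × 10⁻¹²) = 0.02647 × 10¹⁸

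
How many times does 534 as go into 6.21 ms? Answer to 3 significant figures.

(6.21 × 10^-3) / (534 × 10^-18) = 0.01163 × 10^15

11600000000000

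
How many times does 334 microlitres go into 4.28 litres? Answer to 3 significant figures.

12800

(4.28) / (334 × 10^-6) = 0.01281 × 10^6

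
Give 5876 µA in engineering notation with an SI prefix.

= 5.876 × 10⁻³ A; 10⁻³ is milli.

5.876 mA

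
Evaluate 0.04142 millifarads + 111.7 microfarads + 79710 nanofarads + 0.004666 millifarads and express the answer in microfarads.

In microfarads:
  0.04142 millifarads = 0.04142e3 microfarads = 41.42
  111.7 microfarads → 111.7
  79710 nanofarads = 79710e-3 microfarads = 79.71
  0.004666 millifarads = 0.004666e3 microfarads = 4.666
Sum: 41.42 + 111.7 + 79.71 + 4.666 = 237.496

237.496 microfarads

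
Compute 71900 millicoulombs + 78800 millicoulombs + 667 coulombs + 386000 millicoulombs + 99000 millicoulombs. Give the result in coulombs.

In coulombs:
  71900 millicoulombs = 71900 × 10^-3 coulombs = 71.9
  78800 millicoulombs = 78800 × 10^-3 coulombs = 78.8
  667 coulombs → 667
  386000 millicoulombs = 386000 × 10^-3 coulombs = 386
  99000 millicoulombs = 99000 × 10^-3 coulombs = 99
Sum: 71.9 + 78.8 + 667 + 386 + 99 = 1302.7

1302.7 coulombs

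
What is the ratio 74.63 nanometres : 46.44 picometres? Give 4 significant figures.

1607

(74.63e-9) / (46.44e-12) = 1.607e3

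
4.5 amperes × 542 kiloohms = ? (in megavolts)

2.439 megavolts

4.5 × 542 × 10³ = 2439 × 10³ V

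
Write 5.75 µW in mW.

0.00575 mW

micro = 1e-6, milli = 1e-3; factor is 1e-3.
5.75 × 1e-3 = 0.00575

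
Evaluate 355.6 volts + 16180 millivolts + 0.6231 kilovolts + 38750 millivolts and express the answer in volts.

1033.63 volts

In volts:
  355.6 volts → 355.6
  16180 millivolts = 16180 × 10⁻³ volts = 16.18
  0.6231 kilovolts = 0.6231 × 10³ volts = 623.1
  38750 millivolts = 38750 × 10⁻³ volts = 38.75
Sum: 355.6 + 16.18 + 623.1 + 38.75 = 1033.63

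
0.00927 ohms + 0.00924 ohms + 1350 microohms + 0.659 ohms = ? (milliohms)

678.86 milliohms

In milliohms:
  0.00927 ohms = 0.00927 × 10^3 milliohms = 9.27
  0.00924 ohms = 0.00924 × 10^3 milliohms = 9.24
  1350 microohms = 1350 × 10^-3 milliohms = 1.35
  0.659 ohms = 0.659 × 10^3 milliohms = 659
Sum: 9.27 + 9.24 + 1.35 + 659 = 678.86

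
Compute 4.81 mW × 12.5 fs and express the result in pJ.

0.000060125 pJ

4.81e-3 × 12.5e-15 = 60.125e-18 J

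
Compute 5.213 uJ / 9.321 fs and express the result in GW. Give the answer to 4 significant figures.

(5.213 × 10⁻⁶) / (9.321 × 10⁻¹⁵) = 0.559275 × 10⁹ W

0.5593 GW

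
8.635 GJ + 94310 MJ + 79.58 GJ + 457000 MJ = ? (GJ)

639.525 GJ

In GJ:
  8.635 GJ → 8.635
  94310 MJ = 94310e-3 GJ = 94.31
  79.58 GJ → 79.58
  457000 MJ = 457000e-3 GJ = 457
Sum: 8.635 + 94.31 + 79.58 + 457 = 639.525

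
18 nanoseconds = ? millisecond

0.000018 milliseconds

nano = 10^-9, milli = 10^-3; factor is 10^-6.
18 × 10^-6 = 0.000018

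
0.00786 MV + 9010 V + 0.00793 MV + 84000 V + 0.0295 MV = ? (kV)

138.3 kV

In kV:
  0.00786 MV = 0.00786 × 10³ kV = 7.86
  9010 V = 9010 × 10⁻³ kV = 9.01
  0.00793 MV = 0.00793 × 10³ kV = 7.93
  84000 V = 84000 × 10⁻³ kV = 84
  0.0295 MV = 0.0295 × 10³ kV = 29.5
Sum: 7.86 + 9.01 + 7.93 + 84 + 29.5 = 138.3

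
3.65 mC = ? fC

milli = 1e-3, femto = 1e-15; factor is 1e12.
3.65 × 1e12 = 3650000000000

3650000000000 fC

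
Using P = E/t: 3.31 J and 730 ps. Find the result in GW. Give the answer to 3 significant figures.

(3.31) / (730 × 10^-12) = 0.0045342 × 10^12 W

4.53 GW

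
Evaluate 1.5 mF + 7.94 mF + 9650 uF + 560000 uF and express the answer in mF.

In mF:
  1.5 mF → 1.5
  7.94 mF → 7.94
  9650 uF = 9650 × 10⁻³ mF = 9.65
  560000 uF = 560000 × 10⁻³ mF = 560
Sum: 1.5 + 7.94 + 9.65 + 560 = 579.09

579.09 mF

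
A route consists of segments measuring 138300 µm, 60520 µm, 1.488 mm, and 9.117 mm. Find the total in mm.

209.425 mm

In mm:
  138300 µm = 138300e-3 mm = 138.3
  60520 µm = 60520e-3 mm = 60.52
  1.488 mm → 1.488
  9.117 mm → 9.117
Sum: 138.3 + 60.52 + 1.488 + 9.117 = 209.425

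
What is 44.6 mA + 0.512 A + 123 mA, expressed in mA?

679.6 mA

In mA:
  44.6 mA → 44.6
  0.512 A = 0.512e3 mA = 512
  123 mA → 123
Sum: 44.6 + 512 + 123 = 679.6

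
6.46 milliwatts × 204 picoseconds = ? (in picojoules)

1.31784 picojoules

6.46e-3 × 204e-12 = 1317.84e-15 J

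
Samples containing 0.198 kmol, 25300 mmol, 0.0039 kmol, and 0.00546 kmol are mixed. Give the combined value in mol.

232.66 mol

In mol:
  0.198 kmol = 0.198 × 10³ mol = 198
  25300 mmol = 25300 × 10⁻³ mol = 25.3
  0.0039 kmol = 0.0039 × 10³ mol = 3.9
  0.00546 kmol = 0.00546 × 10³ mol = 5.46
Sum: 198 + 25.3 + 3.9 + 5.46 = 232.66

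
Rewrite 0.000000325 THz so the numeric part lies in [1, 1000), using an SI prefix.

325 kHz

= 325 × 10³ Hz; 10³ is kilo.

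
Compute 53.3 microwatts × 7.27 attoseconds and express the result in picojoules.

0.000000000387491 picojoules

53.3e-6 × 7.27e-18 = 387.491e-24 J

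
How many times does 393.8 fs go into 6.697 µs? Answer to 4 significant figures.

17010000

(6.697e-6) / (393.8e-15) = 0.017006e9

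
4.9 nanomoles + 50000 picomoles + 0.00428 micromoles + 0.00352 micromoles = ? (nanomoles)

62.7 nanomoles

In nanomoles:
  4.9 nanomoles → 4.9
  50000 picomoles = 50000 × 10⁻³ nanomoles = 50
  0.00428 micromoles = 0.00428 × 10³ nanomoles = 4.28
  0.00352 micromoles = 0.00352 × 10³ nanomoles = 3.52
Sum: 4.9 + 50 + 4.28 + 3.52 = 62.7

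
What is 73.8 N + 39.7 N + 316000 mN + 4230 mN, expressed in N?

In N:
  73.8 N → 73.8
  39.7 N → 39.7
  316000 mN = 316000 × 10^-3 N = 316
  4230 mN = 4230 × 10^-3 N = 4.23
Sum: 73.8 + 39.7 + 316 + 4.23 = 433.73

433.73 N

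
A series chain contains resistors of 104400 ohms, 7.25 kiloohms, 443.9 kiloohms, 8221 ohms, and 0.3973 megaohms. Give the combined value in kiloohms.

961.071 kiloohms

In kiloohms:
  104400 ohms = 104400 × 10⁻³ kiloohms = 104.4
  7.25 kiloohms → 7.25
  443.9 kiloohms → 443.9
  8221 ohms = 8221 × 10⁻³ kiloohms = 8.221
  0.3973 megaohms = 0.3973 × 10³ kiloohms = 397.3
Sum: 104.4 + 7.25 + 443.9 + 8.221 + 397.3 = 961.071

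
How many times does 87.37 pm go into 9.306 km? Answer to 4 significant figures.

106500000000000

(9.306 × 10³) / (87.37 × 10⁻¹²) = 0.10651 × 10¹⁵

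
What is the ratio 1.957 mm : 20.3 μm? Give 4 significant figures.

(1.957 × 10⁻³) / (20.3 × 10⁻⁶) = 0.096404 × 10³

96.40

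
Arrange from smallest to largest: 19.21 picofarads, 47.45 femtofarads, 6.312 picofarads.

19.21 picofarads = 0.00000000001921 farads
47.45 femtofarads = 0.00000000000004745 farads
6.312 picofarads = 0.000000000006312 farads

47.45 femtofarads < 6.312 picofarads < 19.21 picofarads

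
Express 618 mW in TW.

milli = 10^-3, tera = 10^12; factor is 10^-15.
618 × 10^-15 = 0.000000000000618

0.000000000000618 TW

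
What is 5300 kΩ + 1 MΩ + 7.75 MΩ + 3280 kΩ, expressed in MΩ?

17.33 MΩ

In MΩ:
  5300 kΩ = 5300e-3 MΩ = 5.3
  1 MΩ → 1
  7.75 MΩ → 7.75
  3280 kΩ = 3280e-3 MΩ = 3.28
Sum: 5.3 + 1 + 7.75 + 3.28 = 17.33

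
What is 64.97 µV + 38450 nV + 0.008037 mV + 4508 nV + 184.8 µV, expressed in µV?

In µV:
  64.97 µV → 64.97
  38450 nV = 38450e-3 µV = 38.45
  0.008037 mV = 0.008037e3 µV = 8.037
  4508 nV = 4508e-3 µV = 4.508
  184.8 µV → 184.8
Sum: 64.97 + 38.45 + 8.037 + 4.508 + 184.8 = 300.765

300.765 µV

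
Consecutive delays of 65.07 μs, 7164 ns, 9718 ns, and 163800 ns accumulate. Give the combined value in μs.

245.752 μs

In μs:
  65.07 μs → 65.07
  7164 ns = 7164 × 10^-3 μs = 7.164
  9718 ns = 9718 × 10^-3 μs = 9.718
  163800 ns = 163800 × 10^-3 μs = 163.8
Sum: 65.07 + 7.164 + 9.718 + 163.8 = 245.752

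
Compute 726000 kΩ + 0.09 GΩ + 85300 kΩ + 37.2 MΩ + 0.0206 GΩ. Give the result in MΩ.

959.1 MΩ

In MΩ:
  726000 kΩ = 726000 × 10^-3 MΩ = 726
  0.09 GΩ = 0.09 × 10^3 MΩ = 90
  85300 kΩ = 85300 × 10^-3 MΩ = 85.3
  37.2 MΩ → 37.2
  0.0206 GΩ = 0.0206 × 10^3 MΩ = 20.6
Sum: 726 + 90 + 85.3 + 37.2 + 20.6 = 959.1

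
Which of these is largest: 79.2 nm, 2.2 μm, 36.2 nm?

2.2 μm

79.2 nm = 0.0000000792 m
2.2 μm = 0.0000022 m
36.2 nm = 0.0000000362 m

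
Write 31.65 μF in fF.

31650000000 fF

micro = 10^-6, femto = 10^-15; factor is 10^9.
31.65 × 10^9 = 31650000000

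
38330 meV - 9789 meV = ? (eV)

28.541 eV

In eV:
  38330 meV = 38330 × 10^-3 eV = 38.33
  9789 meV = 9789 × 10^-3 eV = 9.789
Difference: 38.33 - 9.789 = 28.541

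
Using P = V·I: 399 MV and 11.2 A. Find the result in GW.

399 × 10^6 × 11.2 = 4468.8 × 10^6 W

4.4688 GW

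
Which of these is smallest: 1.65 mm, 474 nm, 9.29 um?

1.65 mm = 0.00165 m
474 nm = 0.000000474 m
9.29 um = 0.00000929 m

474 nm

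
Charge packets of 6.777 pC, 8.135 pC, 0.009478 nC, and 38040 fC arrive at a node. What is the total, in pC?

62.43 pC

In pC:
  6.777 pC → 6.777
  8.135 pC → 8.135
  0.009478 nC = 0.009478 × 10^3 pC = 9.478
  38040 fC = 38040 × 10^-3 pC = 38.04
Sum: 6.777 + 8.135 + 9.478 + 38.04 = 62.43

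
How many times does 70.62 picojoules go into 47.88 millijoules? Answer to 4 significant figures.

678000000

(47.88e-3) / (70.62e-12) = 0.67799e9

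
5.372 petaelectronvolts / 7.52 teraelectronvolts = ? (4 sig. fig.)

(5.372e15) / (7.52e12) = 0.71436e3

714.4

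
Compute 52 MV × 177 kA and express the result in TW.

52e6 × 177e3 = 9204e9 W

9.204 TW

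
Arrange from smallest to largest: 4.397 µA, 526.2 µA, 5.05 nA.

5.05 nA < 4.397 µA < 526.2 µA

4.397 µA = 0.000004397 A
526.2 µA = 0.0005262 A
5.05 nA = 0.00000000505 A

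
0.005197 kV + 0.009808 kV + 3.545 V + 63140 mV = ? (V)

81.69 V

In V:
  0.005197 kV = 0.005197 × 10³ V = 5.197
  0.009808 kV = 0.009808 × 10³ V = 9.808
  3.545 V → 3.545
  63140 mV = 63140 × 10⁻³ V = 63.14
Sum: 5.197 + 9.808 + 3.545 + 63.14 = 81.69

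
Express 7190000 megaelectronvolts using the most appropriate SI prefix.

= 7.19 × 10¹² electronvolts; 10¹² is tera.

7.19 teraelectronvolts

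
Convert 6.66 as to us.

0.00000000000666 us

atto = 10⁻¹⁸, micro = 10⁻⁶; factor is 10⁻¹².
6.66 × 10⁻¹² = 0.00000000000666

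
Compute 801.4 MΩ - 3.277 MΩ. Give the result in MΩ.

798.123 MΩ

In MΩ:
  801.4 MΩ → 801.4
  3.277 MΩ → 3.277
Difference: 801.4 - 3.277 = 798.123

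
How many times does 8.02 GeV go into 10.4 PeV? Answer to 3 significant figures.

1300000

(10.4 × 10^15) / (8.02 × 10^9) = 1.297 × 10^6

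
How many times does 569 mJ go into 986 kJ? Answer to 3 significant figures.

(986e3) / (569e-3) = 1.733e6

1730000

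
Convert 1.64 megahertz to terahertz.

0.00000164 terahertz

mega = 1e6, tera = 1e12; factor is 1e-6.
1.64 × 1e-6 = 0.00000164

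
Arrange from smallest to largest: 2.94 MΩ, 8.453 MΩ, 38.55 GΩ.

2.94 MΩ = 2940000 Ω
8.453 MΩ = 8453000 Ω
38.55 GΩ = 38550000000 Ω

2.94 MΩ < 8.453 MΩ < 38.55 GΩ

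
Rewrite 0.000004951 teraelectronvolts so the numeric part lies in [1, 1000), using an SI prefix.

4.951 megaelectronvolts

= 4.951e6 electronvolts; 1e6 is mega.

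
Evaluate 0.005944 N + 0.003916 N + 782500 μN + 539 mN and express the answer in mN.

In mN:
  0.005944 N = 0.005944 × 10³ mN = 5.944
  0.003916 N = 0.003916 × 10³ mN = 3.916
  782500 μN = 782500 × 10⁻³ mN = 782.5
  539 mN → 539
Sum: 5.944 + 3.916 + 782.5 + 539 = 1331.36

1331.36 mN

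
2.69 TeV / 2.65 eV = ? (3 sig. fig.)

1020000000000

(2.69 × 10^12) / (2.65) = 1.015 × 10^12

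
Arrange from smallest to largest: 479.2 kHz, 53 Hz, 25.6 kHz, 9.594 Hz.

479.2 kHz = 479200 Hz
53 Hz = 53 Hz
25.6 kHz = 25600 Hz
9.594 Hz = 9.594 Hz

9.594 Hz < 53 Hz < 25.6 kHz < 479.2 kHz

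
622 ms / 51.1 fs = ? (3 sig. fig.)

12200000000000

(622e-3) / (51.1e-15) = 12.17e12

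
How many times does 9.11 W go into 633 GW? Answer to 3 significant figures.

69500000000

(633 × 10⁹) / (9.11) = 69.48 × 10⁹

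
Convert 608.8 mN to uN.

milli = 10⁻³, micro = 10⁻⁶; factor is 10³.
608.8 × 10³ = 608800

608800 uN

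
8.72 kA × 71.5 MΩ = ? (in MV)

8.72e3 × 71.5e6 = 623.48e9 V

623480 MV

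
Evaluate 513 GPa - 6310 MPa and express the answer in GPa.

In GPa:
  513 GPa → 513
  6310 MPa = 6310 × 10⁻³ GPa = 6.31
Difference: 513 - 6.31 = 506.69

506.69 GPa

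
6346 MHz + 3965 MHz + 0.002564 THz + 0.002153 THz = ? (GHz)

In GHz:
  6346 MHz = 6346 × 10⁻³ GHz = 6.346
  3965 MHz = 3965 × 10⁻³ GHz = 3.965
  0.002564 THz = 0.002564 × 10³ GHz = 2.564
  0.002153 THz = 0.002153 × 10³ GHz = 2.153
Sum: 6.346 + 3.965 + 2.564 + 2.153 = 15.028

15.028 GHz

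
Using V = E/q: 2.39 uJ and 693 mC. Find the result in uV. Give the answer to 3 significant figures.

(2.39 × 10^-6) / (693 × 10^-3) = 0.0034488 × 10^-3 V

3.45 uV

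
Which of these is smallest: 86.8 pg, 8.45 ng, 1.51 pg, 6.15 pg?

1.51 pg

86.8 pg = 0.0000000000868 g
8.45 ng = 0.00000000845 g
1.51 pg = 0.00000000000151 g
6.15 pg = 0.00000000000615 g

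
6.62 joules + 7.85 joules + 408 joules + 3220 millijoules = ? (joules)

In joules:
  6.62 joules → 6.62
  7.85 joules → 7.85
  408 joules → 408
  3220 millijoules = 3220 × 10⁻³ joules = 3.22
Sum: 6.62 + 7.85 + 408 + 3.22 = 425.69

425.69 joules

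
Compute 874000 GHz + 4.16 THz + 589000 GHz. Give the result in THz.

1467.16 THz

In THz:
  874000 GHz = 874000 × 10⁻³ THz = 874
  4.16 THz → 4.16
  589000 GHz = 589000 × 10⁻³ THz = 589
Sum: 874 + 4.16 + 589 = 1467.16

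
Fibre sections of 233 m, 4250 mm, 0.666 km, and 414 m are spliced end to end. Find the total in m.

1317.25 m

In m:
  233 m → 233
  4250 mm = 4250 × 10⁻³ m = 4.25
  0.666 km = 0.666 × 10³ m = 666
  414 m → 414
Sum: 233 + 4.25 + 666 + 414 = 1317.25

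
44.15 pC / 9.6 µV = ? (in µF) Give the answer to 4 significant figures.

4.599 µF

(44.15 × 10^-12) / (9.6 × 10^-6) = 4.59896 × 10^-6 F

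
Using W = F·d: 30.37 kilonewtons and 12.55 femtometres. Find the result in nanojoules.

30.37e3 × 12.55e-15 = 381.1435e-12 J

0.3811435 nanojoules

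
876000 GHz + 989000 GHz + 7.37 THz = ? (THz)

In THz:
  876000 GHz = 876000e-3 THz = 876
  989000 GHz = 989000e-3 THz = 989
  7.37 THz → 7.37
Sum: 876 + 989 + 7.37 = 1872.37

1872.37 THz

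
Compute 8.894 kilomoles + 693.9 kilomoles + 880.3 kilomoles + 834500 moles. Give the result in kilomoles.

2417.594 kilomoles

In kilomoles:
  8.894 kilomoles → 8.894
  693.9 kilomoles → 693.9
  880.3 kilomoles → 880.3
  834500 moles = 834500 × 10⁻³ kilomoles = 834.5
Sum: 8.894 + 693.9 + 880.3 + 834.5 = 2417.594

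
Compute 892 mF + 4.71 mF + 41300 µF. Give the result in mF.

In mF:
  892 mF → 892
  4.71 mF → 4.71
  41300 µF = 41300e-3 mF = 41.3
Sum: 892 + 4.71 + 41.3 = 938.01

938.01 mF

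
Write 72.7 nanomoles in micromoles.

0.0727 micromoles

nano = 10⁻⁹, micro = 10⁻⁶; factor is 10⁻³.
72.7 × 10⁻³ = 0.0727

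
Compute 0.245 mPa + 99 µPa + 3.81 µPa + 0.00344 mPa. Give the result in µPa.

In µPa:
  0.245 mPa = 0.245 × 10³ µPa = 245
  99 µPa → 99
  3.81 µPa → 3.81
  0.00344 mPa = 0.00344 × 10³ µPa = 3.44
Sum: 245 + 99 + 3.81 + 3.44 = 351.25

351.25 µPa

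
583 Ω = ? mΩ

(no prefix) = 10^0, milli = 10^-3; factor is 10^3.
583 × 10^3 = 583000

583000 mΩ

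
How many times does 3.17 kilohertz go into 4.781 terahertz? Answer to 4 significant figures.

1508000000

(4.781 × 10^12) / (3.17 × 10^3) = 1.5082 × 10^9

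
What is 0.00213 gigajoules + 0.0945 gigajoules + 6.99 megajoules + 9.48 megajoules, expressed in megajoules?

113.1 megajoules

In megajoules:
  0.00213 gigajoules = 0.00213 × 10^3 megajoules = 2.13
  0.0945 gigajoules = 0.0945 × 10^3 megajoules = 94.5
  6.99 megajoules → 6.99
  9.48 megajoules → 9.48
Sum: 2.13 + 94.5 + 6.99 + 9.48 = 113.1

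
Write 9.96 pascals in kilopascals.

0.00996 kilopascals

(no prefix) = 1e0, kilo = 1e3; factor is 1e-3.
9.96 × 1e-3 = 0.00996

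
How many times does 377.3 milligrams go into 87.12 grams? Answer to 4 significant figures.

230.9

(87.12) / (377.3 × 10^-3) = 0.2309 × 10^3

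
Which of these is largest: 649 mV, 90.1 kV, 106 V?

90.1 kV

649 mV = 0.649 V
90.1 kV = 90100 V
106 V = 106 V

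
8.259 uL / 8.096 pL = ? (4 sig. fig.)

(8.259 × 10⁻⁶) / (8.096 × 10⁻¹²) = 1.0201 × 10⁶

1020000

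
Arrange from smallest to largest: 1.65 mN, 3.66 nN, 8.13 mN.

3.66 nN < 1.65 mN < 8.13 mN

1.65 mN = 0.00165 N
3.66 nN = 0.00000000366 N
8.13 mN = 0.00813 N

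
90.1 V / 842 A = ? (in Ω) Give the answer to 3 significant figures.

0.107 Ω

(90.1) / (842) = 0.10701 Ω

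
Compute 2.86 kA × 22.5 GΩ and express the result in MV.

2.86 × 10³ × 22.5 × 10⁹ = 64.35 × 10¹² V

64350000 MV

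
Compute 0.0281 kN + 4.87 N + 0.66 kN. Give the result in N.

In N:
  0.0281 kN = 0.0281 × 10³ N = 28.1
  4.87 N → 4.87
  0.66 kN = 0.66 × 10³ N = 660
Sum: 28.1 + 4.87 + 660 = 692.97

692.97 N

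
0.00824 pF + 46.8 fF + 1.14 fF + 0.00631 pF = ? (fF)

62.49 fF

In fF:
  0.00824 pF = 0.00824 × 10³ fF = 8.24
  46.8 fF → 46.8
  1.14 fF → 1.14
  0.00631 pF = 0.00631 × 10³ fF = 6.31
Sum: 8.24 + 46.8 + 1.14 + 6.31 = 62.49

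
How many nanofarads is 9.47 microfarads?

9470 nanofarads

micro = 10^-6, nano = 10^-9; factor is 10^3.
9.47 × 10^3 = 9470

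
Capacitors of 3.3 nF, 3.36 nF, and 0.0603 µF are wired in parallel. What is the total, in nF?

66.96 nF

In nF:
  3.3 nF → 3.3
  3.36 nF → 3.36
  0.0603 µF = 0.0603 × 10³ nF = 60.3
Sum: 3.3 + 3.36 + 60.3 = 66.96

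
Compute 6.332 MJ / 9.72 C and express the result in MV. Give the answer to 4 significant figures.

(6.332e6) / (9.72) = 0.65144e6 V

0.6514 MV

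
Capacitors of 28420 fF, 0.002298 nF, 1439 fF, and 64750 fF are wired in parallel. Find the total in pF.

96.907 pF

In pF:
  28420 fF = 28420e-3 pF = 28.42
  0.002298 nF = 0.002298e3 pF = 2.298
  1439 fF = 1439e-3 pF = 1.439
  64750 fF = 64750e-3 pF = 64.75
Sum: 28.42 + 2.298 + 1.439 + 64.75 = 96.907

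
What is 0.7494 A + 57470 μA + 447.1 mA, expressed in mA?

1253.97 mA

In mA:
  0.7494 A = 0.7494 × 10^3 mA = 749.4
  57470 μA = 57470 × 10^-3 mA = 57.47
  447.1 mA → 447.1
Sum: 749.4 + 57.47 + 447.1 = 1253.97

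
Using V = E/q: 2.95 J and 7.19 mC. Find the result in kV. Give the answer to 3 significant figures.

(2.95) / (7.19 × 10^-3) = 0.41029 × 10^3 V

0.410 kV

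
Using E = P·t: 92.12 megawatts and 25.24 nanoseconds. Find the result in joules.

2.3251088 joules

92.12 × 10⁶ × 25.24 × 10⁻⁹ = 2325.1088 × 10⁻³ J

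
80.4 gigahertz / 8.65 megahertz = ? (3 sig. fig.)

(80.4 × 10⁹) / (8.65 × 10⁶) = 9.295 × 10³

9290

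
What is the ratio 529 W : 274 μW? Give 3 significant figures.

1930000

(529) / (274 × 10^-6) = 1.931 × 10^6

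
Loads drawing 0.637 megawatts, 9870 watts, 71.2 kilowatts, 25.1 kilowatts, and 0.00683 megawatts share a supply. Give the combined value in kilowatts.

750 kilowatts

In kilowatts:
  0.637 megawatts = 0.637e3 kilowatts = 637
  9870 watts = 9870e-3 kilowatts = 9.87
  71.2 kilowatts → 71.2
  25.1 kilowatts → 25.1
  0.00683 megawatts = 0.00683e3 kilowatts = 6.83
Sum: 637 + 9.87 + 71.2 + 25.1 + 6.83 = 750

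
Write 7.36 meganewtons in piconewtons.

7360000000000000000 piconewtons

mega = 10^6, pico = 10^-12; factor is 10^18.
7.36 × 10^18 = 7360000000000000000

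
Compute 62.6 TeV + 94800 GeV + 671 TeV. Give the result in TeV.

828.4 TeV

In TeV:
  62.6 TeV → 62.6
  94800 GeV = 94800e-3 TeV = 94.8
  671 TeV → 671
Sum: 62.6 + 94.8 + 671 = 828.4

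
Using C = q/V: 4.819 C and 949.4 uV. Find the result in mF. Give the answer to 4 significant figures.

(4.819) / (949.4e-6) = 0.00507584e6 F

5076000 mF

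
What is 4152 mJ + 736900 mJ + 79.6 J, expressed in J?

In J:
  4152 mJ = 4152 × 10⁻³ J = 4.152
  736900 mJ = 736900 × 10⁻³ J = 736.9
  79.6 J → 79.6
Sum: 4.152 + 736.9 + 79.6 = 820.652

820.652 J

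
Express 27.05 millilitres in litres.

0.02705 litres

milli = 1e-3, (no prefix) = 1e0; factor is 1e-3.
27.05 × 1e-3 = 0.02705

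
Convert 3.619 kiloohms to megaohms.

kilo = 10³, mega = 10⁶; factor is 10⁻³.
3.619 × 10⁻³ = 0.003619

0.003619 megaohms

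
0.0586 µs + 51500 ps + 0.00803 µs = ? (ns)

In ns:
  0.0586 µs = 0.0586e3 ns = 58.6
  51500 ps = 51500e-3 ns = 51.5
  0.00803 µs = 0.00803e3 ns = 8.03
Sum: 58.6 + 51.5 + 8.03 = 118.13

118.13 ns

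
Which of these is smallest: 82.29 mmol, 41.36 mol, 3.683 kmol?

82.29 mmol

82.29 mmol = 0.08229 mol
41.36 mol = 41.36 mol
3.683 kmol = 3683 mol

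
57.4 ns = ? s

0.0000000574 s

nano = 1e-9, (no prefix) = 1e0; factor is 1e-9.
57.4 × 1e-9 = 0.0000000574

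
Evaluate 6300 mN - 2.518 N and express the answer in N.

3.782 N

In N:
  6300 mN = 6300 × 10⁻³ N = 6.3
  2.518 N → 2.518
Difference: 6.3 - 2.518 = 3.782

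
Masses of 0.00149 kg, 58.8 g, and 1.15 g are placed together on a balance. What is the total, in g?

61.44 g

In g:
  0.00149 kg = 0.00149 × 10^3 g = 1.49
  58.8 g → 58.8
  1.15 g → 1.15
Sum: 1.49 + 58.8 + 1.15 = 61.44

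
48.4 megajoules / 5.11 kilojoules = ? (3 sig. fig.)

9470

(48.4 × 10^6) / (5.11 × 10^3) = 9.472 × 10^3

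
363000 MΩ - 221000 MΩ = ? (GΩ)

142 GΩ

In GΩ:
  363000 MΩ = 363000 × 10^-3 GΩ = 363
  221000 MΩ = 221000 × 10^-3 GΩ = 221
Difference: 363 - 221 = 142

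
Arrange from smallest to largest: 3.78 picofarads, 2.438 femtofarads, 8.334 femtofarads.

3.78 picofarads = 0.00000000000378 farads
2.438 femtofarads = 0.000000000000002438 farads
8.334 femtofarads = 0.000000000000008334 farads

2.438 femtofarads < 8.334 femtofarads < 3.78 picofarads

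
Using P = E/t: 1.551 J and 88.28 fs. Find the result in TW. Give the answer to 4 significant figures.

17.57 TW

(1.551) / (88.28 × 10^-15) = 0.0175691 × 10^15 W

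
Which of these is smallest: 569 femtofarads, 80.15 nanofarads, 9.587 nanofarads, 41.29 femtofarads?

41.29 femtofarads

569 femtofarads = 0.000000000000569 farads
80.15 nanofarads = 0.00000008015 farads
9.587 nanofarads = 0.000000009587 farads
41.29 femtofarads = 0.00000000000004129 farads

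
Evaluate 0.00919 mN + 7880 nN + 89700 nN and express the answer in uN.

In uN:
  0.00919 mN = 0.00919e3 uN = 9.19
  7880 nN = 7880e-3 uN = 7.88
  89700 nN = 89700e-3 uN = 89.7
Sum: 9.19 + 7.88 + 89.7 = 106.77

106.77 uN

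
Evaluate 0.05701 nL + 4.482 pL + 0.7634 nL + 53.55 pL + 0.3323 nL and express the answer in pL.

1210.742 pL

In pL:
  0.05701 nL = 0.05701 × 10³ pL = 57.01
  4.482 pL → 4.482
  0.7634 nL = 0.7634 × 10³ pL = 763.4
  53.55 pL → 53.55
  0.3323 nL = 0.3323 × 10³ pL = 332.3
Sum: 57.01 + 4.482 + 763.4 + 53.55 + 332.3 = 1210.742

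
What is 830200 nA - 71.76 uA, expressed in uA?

758.44 uA

In uA:
  830200 nA = 830200 × 10⁻³ uA = 830.2
  71.76 uA → 71.76
Difference: 830.2 - 71.76 = 758.44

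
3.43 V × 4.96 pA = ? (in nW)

3.43 × 4.96 × 10⁻¹² = 17.0128 × 10⁻¹² W

0.0170128 nW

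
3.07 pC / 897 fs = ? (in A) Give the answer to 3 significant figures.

(3.07e-12) / (897e-15) = 0.0034225e3 A

3.42 A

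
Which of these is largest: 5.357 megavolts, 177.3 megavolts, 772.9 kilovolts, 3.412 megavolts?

5.357 megavolts = 5357000 volts
177.3 megavolts = 177300000 volts
772.9 kilovolts = 772900 volts
3.412 megavolts = 3412000 volts

177.3 megavolts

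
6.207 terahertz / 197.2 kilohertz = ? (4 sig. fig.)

(6.207 × 10^12) / (197.2 × 10^3) = 0.031476 × 10^9

31480000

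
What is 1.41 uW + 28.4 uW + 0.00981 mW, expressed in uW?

39.62 uW

In uW:
  1.41 uW → 1.41
  28.4 uW → 28.4
  0.00981 mW = 0.00981e3 uW = 9.81
Sum: 1.41 + 28.4 + 9.81 = 39.62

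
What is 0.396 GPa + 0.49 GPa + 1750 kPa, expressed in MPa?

887.75 MPa

In MPa:
  0.396 GPa = 0.396 × 10³ MPa = 396
  0.49 GPa = 0.49 × 10³ MPa = 490
  1750 kPa = 1750 × 10⁻³ MPa = 1.75
Sum: 396 + 490 + 1.75 = 887.75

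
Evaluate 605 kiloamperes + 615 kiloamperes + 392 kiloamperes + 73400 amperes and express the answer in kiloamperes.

1685.4 kiloamperes

In kiloamperes:
  605 kiloamperes → 605
  615 kiloamperes → 615
  392 kiloamperes → 392
  73400 amperes = 73400 × 10^-3 kiloamperes = 73.4
Sum: 605 + 615 + 392 + 73.4 = 1685.4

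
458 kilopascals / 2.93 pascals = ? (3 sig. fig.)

156000

(458e3) / (2.93) = 156.3e3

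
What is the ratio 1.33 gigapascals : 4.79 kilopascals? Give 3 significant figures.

278000

(1.33e9) / (4.79e3) = 0.2777e6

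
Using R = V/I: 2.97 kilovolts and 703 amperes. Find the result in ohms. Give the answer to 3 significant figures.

(2.97 × 10³) / (703) = 0.0042248 × 10³ Ω

4.22 ohms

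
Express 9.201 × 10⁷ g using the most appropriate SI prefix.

92.01 Mg

= 92.01 × 10⁶ g; 10⁶ is mega.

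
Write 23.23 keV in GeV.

0.00002323 GeV

kilo = 10³, giga = 10⁹; factor is 10⁻⁶.
23.23 × 10⁻⁶ = 0.00002323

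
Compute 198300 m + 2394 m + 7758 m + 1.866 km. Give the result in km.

210.318 km

In km:
  198300 m = 198300 × 10^-3 km = 198.3
  2394 m = 2394 × 10^-3 km = 2.394
  7758 m = 7758 × 10^-3 km = 7.758
  1.866 km → 1.866
Sum: 198.3 + 2.394 + 7.758 + 1.866 = 210.318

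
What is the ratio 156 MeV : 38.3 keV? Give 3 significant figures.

4070

(156 × 10^6) / (38.3 × 10^3) = 4.073 × 10^3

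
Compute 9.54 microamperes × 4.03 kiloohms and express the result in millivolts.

9.54e-6 × 4.03e3 = 38.4462e-3 V

38.4462 millivolts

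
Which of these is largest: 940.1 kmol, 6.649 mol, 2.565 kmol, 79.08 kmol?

940.1 kmol = 940100 mol
6.649 mol = 6.649 mol
2.565 kmol = 2565 mol
79.08 kmol = 79080 mol

940.1 kmol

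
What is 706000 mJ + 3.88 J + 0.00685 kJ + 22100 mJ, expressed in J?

In J:
  706000 mJ = 706000 × 10⁻³ J = 706
  3.88 J → 3.88
  0.00685 kJ = 0.00685 × 10³ J = 6.85
  22100 mJ = 22100 × 10⁻³ J = 22.1
Sum: 706 + 3.88 + 6.85 + 22.1 = 738.83

738.83 J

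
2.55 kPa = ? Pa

kilo = 10^3, (no prefix) = 10^0; factor is 10^3.
2.55 × 10^3 = 2550

2550 Pa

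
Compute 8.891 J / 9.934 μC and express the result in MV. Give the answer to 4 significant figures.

(8.891) / (9.934e-6) = 0.895007e6 V

0.8950 MV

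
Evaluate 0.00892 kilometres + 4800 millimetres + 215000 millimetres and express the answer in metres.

228.72 metres

In metres:
  0.00892 kilometres = 0.00892 × 10³ metres = 8.92
  4800 millimetres = 4800 × 10⁻³ metres = 4.8
  215000 millimetres = 215000 × 10⁻³ metres = 215
Sum: 8.92 + 4.8 + 215 = 228.72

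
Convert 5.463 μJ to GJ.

micro = 10^-6, giga = 10^9; factor is 10^-15.
5.463 × 10^-15 = 0.000000000000005463

0.000000000000005463 GJ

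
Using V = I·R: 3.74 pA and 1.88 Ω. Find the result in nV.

3.74 × 10⁻¹² × 1.88 = 7.0312 × 10⁻¹² V

0.0070312 nV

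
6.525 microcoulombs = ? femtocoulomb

micro = 10^-6, femto = 10^-15; factor is 10^9.
6.525 × 10^9 = 6525000000

6525000000 femtocoulombs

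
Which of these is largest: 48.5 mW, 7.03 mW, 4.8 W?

48.5 mW = 0.0485 W
7.03 mW = 0.00703 W
4.8 W = 4.8 W

4.8 W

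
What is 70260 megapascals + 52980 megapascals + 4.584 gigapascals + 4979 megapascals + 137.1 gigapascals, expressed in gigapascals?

In gigapascals:
  70260 megapascals = 70260 × 10⁻³ gigapascals = 70.26
  52980 megapascals = 52980 × 10⁻³ gigapascals = 52.98
  4.584 gigapascals → 4.584
  4979 megapascals = 4979 × 10⁻³ gigapascals = 4.979
  137.1 gigapascals → 137.1
Sum: 70.26 + 52.98 + 4.584 + 4.979 + 137.1 = 269.903

269.903 gigapascals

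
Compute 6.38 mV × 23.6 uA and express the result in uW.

0.150568 uW

6.38 × 10^-3 × 23.6 × 10^-6 = 150.568 × 10^-9 W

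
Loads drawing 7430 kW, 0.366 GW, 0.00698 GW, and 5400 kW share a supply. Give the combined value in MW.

385.81 MW

In MW:
  7430 kW = 7430e-3 MW = 7.43
  0.366 GW = 0.366e3 MW = 366
  0.00698 GW = 0.00698e3 MW = 6.98
  5400 kW = 5400e-3 MW = 5.4
Sum: 7.43 + 366 + 6.98 + 5.4 = 385.81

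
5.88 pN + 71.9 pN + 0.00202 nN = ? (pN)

In pN:
  5.88 pN → 5.88
  71.9 pN → 71.9
  0.00202 nN = 0.00202 × 10³ pN = 2.02
Sum: 5.88 + 71.9 + 2.02 = 79.8

79.8 pN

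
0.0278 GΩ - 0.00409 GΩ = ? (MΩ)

23.71 MΩ

In MΩ:
  0.0278 GΩ = 0.0278e3 MΩ = 27.8
  0.00409 GΩ = 0.00409e3 MΩ = 4.09
Difference: 27.8 - 4.09 = 23.71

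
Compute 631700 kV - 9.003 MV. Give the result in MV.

In MV:
  631700 kV = 631700e-3 MV = 631.7
  9.003 MV → 9.003
Difference: 631.7 - 9.003 = 622.697

622.697 MV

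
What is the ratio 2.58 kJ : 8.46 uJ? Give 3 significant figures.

(2.58 × 10^3) / (8.46 × 10^-6) = 0.305 × 10^9

305000000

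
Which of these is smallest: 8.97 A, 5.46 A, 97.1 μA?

97.1 μA

8.97 A = 8.97 A
5.46 A = 5.46 A
97.1 μA = 0.0000971 A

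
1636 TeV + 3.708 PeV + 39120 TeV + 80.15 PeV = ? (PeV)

In PeV:
  1636 TeV = 1636 × 10^-3 PeV = 1.636
  3.708 PeV → 3.708
  39120 TeV = 39120 × 10^-3 PeV = 39.12
  80.15 PeV → 80.15
Sum: 1.636 + 3.708 + 39.12 + 80.15 = 124.614

124.614 PeV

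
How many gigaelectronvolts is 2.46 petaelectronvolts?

peta = 10¹⁵, giga = 10⁹; factor is 10⁶.
2.46 × 10⁶ = 2460000

2460000 gigaelectronvolts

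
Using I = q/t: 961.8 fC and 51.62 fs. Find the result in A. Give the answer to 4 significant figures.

18.63 A

(961.8 × 10⁻¹⁵) / (51.62 × 10⁻¹⁵) = 18.6323 A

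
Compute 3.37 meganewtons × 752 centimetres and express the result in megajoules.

25.3424 megajoules

3.37 × 10^6 × 752 × 10^-2 = 2534.24 × 10^4 J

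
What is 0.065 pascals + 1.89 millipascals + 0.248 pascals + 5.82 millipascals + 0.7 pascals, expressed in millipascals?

1020.71 millipascals

In millipascals:
  0.065 pascals = 0.065 × 10³ millipascals = 65
  1.89 millipascals → 1.89
  0.248 pascals = 0.248 × 10³ millipascals = 248
  5.82 millipascals → 5.82
  0.7 pascals = 0.7 × 10³ millipascals = 700
Sum: 65 + 1.89 + 248 + 5.82 + 700 = 1020.71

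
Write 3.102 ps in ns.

0.003102 ns

pico = 10^-12, nano = 10^-9; factor is 10^-3.
3.102 × 10^-3 = 0.003102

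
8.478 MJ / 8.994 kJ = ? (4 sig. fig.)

(8.478e6) / (8.994e3) = 0.94263e3

942.6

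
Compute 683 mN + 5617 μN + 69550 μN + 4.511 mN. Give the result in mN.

762.678 mN

In mN:
  683 mN → 683
  5617 μN = 5617 × 10⁻³ mN = 5.617
  69550 μN = 69550 × 10⁻³ mN = 69.55
  4.511 mN → 4.511
Sum: 683 + 5.617 + 69.55 + 4.511 = 762.678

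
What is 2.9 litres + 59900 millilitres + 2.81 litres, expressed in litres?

65.61 litres

In litres:
  2.9 litres → 2.9
  59900 millilitres = 59900e-3 litres = 59.9
  2.81 litres → 2.81
Sum: 2.9 + 59.9 + 2.81 = 65.61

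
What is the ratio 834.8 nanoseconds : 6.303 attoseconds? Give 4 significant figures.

(834.8 × 10⁻⁹) / (6.303 × 10⁻¹⁸) = 132.44 × 10⁹

132400000000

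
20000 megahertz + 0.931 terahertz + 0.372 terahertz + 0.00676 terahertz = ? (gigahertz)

1329.76 gigahertz

In gigahertz:
  20000 megahertz = 20000 × 10⁻³ gigahertz = 20
  0.931 terahertz = 0.931 × 10³ gigahertz = 931
  0.372 terahertz = 0.372 × 10³ gigahertz = 372
  0.00676 terahertz = 0.00676 × 10³ gigahertz = 6.76
Sum: 20 + 931 + 372 + 6.76 = 1329.76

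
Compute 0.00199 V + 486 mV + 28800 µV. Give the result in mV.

In mV:
  0.00199 V = 0.00199 × 10³ mV = 1.99
  486 mV → 486
  28800 µV = 28800 × 10⁻³ mV = 28.8
Sum: 1.99 + 486 + 28.8 = 516.79

516.79 mV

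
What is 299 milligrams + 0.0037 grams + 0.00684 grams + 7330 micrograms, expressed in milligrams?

In milligrams:
  299 milligrams → 299
  0.0037 grams = 0.0037 × 10^3 milligrams = 3.7
  0.00684 grams = 0.00684 × 10^3 milligrams = 6.84
  7330 micrograms = 7330 × 10^-3 milligrams = 7.33
Sum: 299 + 3.7 + 6.84 + 7.33 = 316.87

316.87 milligrams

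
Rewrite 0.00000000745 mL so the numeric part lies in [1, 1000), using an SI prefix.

= 7.45 × 10^-12 L; 10^-12 is pico.

7.45 pL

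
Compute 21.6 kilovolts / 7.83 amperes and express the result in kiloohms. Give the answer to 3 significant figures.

2.76 kiloohms

(21.6 × 10³) / (7.83) = 2.7586 × 10³ Ω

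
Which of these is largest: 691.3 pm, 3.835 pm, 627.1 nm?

627.1 nm

691.3 pm = 0.0000000006913 m
3.835 pm = 0.000000000003835 m
627.1 nm = 0.0000006271 m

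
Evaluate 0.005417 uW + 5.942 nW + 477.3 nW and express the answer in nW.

In nW:
  0.005417 uW = 0.005417 × 10³ nW = 5.417
  5.942 nW → 5.942
  477.3 nW → 477.3
Sum: 5.417 + 5.942 + 477.3 = 488.659

488.659 nW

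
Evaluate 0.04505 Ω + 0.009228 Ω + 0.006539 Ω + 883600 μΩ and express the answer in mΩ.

944.417 mΩ

In mΩ:
  0.04505 Ω = 0.04505 × 10³ mΩ = 45.05
  0.009228 Ω = 0.009228 × 10³ mΩ = 9.228
  0.006539 Ω = 0.006539 × 10³ mΩ = 6.539
  883600 μΩ = 883600 × 10⁻³ mΩ = 883.6
Sum: 45.05 + 9.228 + 6.539 + 883.6 = 944.417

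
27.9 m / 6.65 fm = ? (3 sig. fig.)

4200000000000000

(27.9) / (6.65 × 10⁻¹⁵) = 4.195 × 10¹⁵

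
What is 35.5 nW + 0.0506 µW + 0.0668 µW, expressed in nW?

In nW:
  35.5 nW → 35.5
  0.0506 µW = 0.0506 × 10³ nW = 50.6
  0.0668 µW = 0.0668 × 10³ nW = 66.8
Sum: 35.5 + 50.6 + 66.8 = 152.9

152.9 nW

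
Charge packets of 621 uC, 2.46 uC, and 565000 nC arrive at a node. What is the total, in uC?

In uC:
  621 uC → 621
  2.46 uC → 2.46
  565000 nC = 565000 × 10⁻³ uC = 565
Sum: 621 + 2.46 + 565 = 1188.46

1188.46 uC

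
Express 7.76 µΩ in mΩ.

micro = 10^-6, milli = 10^-3; factor is 10^-3.
7.76 × 10^-3 = 0.00776

0.00776 mΩ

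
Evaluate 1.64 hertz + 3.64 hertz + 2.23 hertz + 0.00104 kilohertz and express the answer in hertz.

8.55 hertz

In hertz:
  1.64 hertz → 1.64
  3.64 hertz → 3.64
  2.23 hertz → 2.23
  0.00104 kilohertz = 0.00104e3 hertz = 1.04
Sum: 1.64 + 3.64 + 2.23 + 1.04 = 8.55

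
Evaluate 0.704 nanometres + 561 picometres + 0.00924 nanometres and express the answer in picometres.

In picometres:
  0.704 nanometres = 0.704 × 10³ picometres = 704
  561 picometres → 561
  0.00924 nanometres = 0.00924 × 10³ picometres = 9.24
Sum: 704 + 561 + 9.24 = 1274.24

1274.24 picometres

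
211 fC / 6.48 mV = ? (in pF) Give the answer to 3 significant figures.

(211 × 10^-15) / (6.48 × 10^-3) = 32.562 × 10^-12 F

32.6 pF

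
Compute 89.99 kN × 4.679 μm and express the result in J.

89.99e3 × 4.679e-6 = 421.06321e-3 J

0.42106321 J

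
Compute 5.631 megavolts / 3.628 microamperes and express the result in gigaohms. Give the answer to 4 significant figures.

(5.631 × 10^6) / (3.628 × 10^-6) = 1.55209 × 10^12 Ω

1552 gigaohms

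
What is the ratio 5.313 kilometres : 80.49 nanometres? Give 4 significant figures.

66010000000

(5.313 × 10³) / (80.49 × 10⁻⁹) = 0.066008 × 10¹²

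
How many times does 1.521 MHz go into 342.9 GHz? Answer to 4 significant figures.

(342.9e9) / (1.521e6) = 225.44e3

225400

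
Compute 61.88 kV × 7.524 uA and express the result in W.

61.88e3 × 7.524e-6 = 465.58512e-3 W

0.46558512 W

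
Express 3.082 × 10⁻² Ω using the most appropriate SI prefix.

30.82 mΩ

= 30.82 × 10⁻³ Ω; 10⁻³ is milli.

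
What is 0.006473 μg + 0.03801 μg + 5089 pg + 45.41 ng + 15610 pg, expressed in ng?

110.592 ng

In ng:
  0.006473 μg = 0.006473e3 ng = 6.473
  0.03801 μg = 0.03801e3 ng = 38.01
  5089 pg = 5089e-3 ng = 5.089
  45.41 ng → 45.41
  15610 pg = 15610e-3 ng = 15.61
Sum: 6.473 + 38.01 + 5.089 + 45.41 + 15.61 = 110.592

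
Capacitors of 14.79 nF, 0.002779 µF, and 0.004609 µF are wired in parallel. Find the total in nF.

22.178 nF

In nF:
  14.79 nF → 14.79
  0.002779 µF = 0.002779 × 10^3 nF = 2.779
  0.004609 µF = 0.004609 × 10^3 nF = 4.609
Sum: 14.79 + 2.779 + 4.609 = 22.178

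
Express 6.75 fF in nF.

0.00000675 nF

femto = 10⁻¹⁵, nano = 10⁻⁹; factor is 10⁻⁶.
6.75 × 10⁻⁶ = 0.00000675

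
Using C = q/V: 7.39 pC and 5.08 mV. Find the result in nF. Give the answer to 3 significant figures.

(7.39e-12) / (5.08e-3) = 1.4547e-9 F

1.45 nF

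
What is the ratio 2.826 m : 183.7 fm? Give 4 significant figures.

15380000000000

(2.826) / (183.7 × 10⁻¹⁵) = 0.015384 × 10¹⁵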